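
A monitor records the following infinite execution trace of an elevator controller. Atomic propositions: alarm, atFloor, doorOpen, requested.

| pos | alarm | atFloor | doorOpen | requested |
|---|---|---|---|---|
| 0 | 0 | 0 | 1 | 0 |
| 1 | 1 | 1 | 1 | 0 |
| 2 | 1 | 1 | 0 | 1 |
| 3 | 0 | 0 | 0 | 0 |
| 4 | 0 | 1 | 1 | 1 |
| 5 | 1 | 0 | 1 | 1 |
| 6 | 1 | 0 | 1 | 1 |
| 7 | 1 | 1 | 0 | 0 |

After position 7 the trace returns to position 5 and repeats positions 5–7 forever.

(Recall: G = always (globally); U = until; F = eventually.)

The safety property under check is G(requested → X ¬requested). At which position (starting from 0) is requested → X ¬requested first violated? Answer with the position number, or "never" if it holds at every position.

Check requested → X ¬requested at each position in order: 0 ✓, 1 ✓, 2 ✓, 3 ✓.
At position 4 the labels are {atFloor, doorOpen, requested} and the next position 5 has {alarm, doorOpen, requested}, so requested → X ¬requested is false there. This is the first violation.

4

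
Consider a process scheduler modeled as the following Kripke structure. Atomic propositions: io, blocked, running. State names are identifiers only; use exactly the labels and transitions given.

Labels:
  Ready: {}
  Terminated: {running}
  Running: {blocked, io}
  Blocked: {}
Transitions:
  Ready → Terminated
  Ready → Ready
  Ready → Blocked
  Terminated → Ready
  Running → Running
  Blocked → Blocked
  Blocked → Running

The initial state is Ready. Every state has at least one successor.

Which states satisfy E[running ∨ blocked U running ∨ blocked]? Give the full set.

States satisfying running ∨ blocked: {Terminated, Running}.
States satisfying E[running ∨ blocked U running ∨ blocked]: {Terminated, Running}.

{Terminated, Running}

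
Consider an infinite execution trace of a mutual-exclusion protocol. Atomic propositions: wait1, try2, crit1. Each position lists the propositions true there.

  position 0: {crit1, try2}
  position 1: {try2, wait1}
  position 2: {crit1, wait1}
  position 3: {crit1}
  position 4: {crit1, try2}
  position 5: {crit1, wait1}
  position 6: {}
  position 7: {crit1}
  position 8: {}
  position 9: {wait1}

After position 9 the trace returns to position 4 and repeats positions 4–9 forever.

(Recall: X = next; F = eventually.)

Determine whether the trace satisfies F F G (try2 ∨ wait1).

F G (try2 ∨ wait1) is false at every position 0..9, so it never becomes true and F F G (try2 ∨ wait1) fails.

Violated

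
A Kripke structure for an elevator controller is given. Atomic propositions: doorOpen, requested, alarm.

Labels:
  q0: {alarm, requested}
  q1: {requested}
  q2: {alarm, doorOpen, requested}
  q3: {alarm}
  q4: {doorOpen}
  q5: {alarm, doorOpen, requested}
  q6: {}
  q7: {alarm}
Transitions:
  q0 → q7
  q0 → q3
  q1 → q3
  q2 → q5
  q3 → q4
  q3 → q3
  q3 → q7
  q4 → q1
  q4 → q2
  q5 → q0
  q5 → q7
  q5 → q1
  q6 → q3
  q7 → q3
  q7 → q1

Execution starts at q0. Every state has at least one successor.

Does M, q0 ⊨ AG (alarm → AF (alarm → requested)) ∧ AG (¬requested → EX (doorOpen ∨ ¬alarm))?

Violated

States satisfying alarm → AF (alarm → requested): {q0, q1, q2, q4, q5, q6}.
States satisfying AG (alarm → AF (alarm → requested)): ∅.
States satisfying ¬requested → EX (doorOpen ∨ ¬alarm): {q0, q1, q2, q3, q4, q5, q7}.
States satisfying AG (¬requested → EX (doorOpen ∨ ¬alarm)): {q0, q1, q2, q3, q4, q5, q7}.
States satisfying AG (alarm → AF (alarm → requested)) ∧ AG (¬requested → EX (doorOpen ∨ ¬alarm)): ∅.
q0 ∉ Sat(AG (alarm → AF (alarm → requested)) ∧ AG (¬requested → EX (doorOpen ∨ ¬alarm))).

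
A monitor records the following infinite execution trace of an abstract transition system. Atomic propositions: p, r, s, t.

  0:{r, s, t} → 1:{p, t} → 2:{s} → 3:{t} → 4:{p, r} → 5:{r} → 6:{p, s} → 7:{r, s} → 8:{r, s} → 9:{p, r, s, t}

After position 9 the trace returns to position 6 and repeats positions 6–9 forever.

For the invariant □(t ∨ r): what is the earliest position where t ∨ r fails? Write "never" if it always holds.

2

Check t ∨ r at each position in order: 0 ✓, 1 ✓.
At position 2 the labels are {s}, so t ∨ r is false there. This is the first violation.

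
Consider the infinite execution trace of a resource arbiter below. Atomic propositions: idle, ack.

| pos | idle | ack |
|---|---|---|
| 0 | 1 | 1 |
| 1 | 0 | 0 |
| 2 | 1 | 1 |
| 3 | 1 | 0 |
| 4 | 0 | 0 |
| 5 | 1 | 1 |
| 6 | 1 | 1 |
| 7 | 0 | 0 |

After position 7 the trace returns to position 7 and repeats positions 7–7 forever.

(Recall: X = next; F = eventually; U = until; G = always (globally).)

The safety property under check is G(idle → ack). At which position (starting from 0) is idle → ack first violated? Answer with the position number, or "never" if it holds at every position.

Check idle → ack at each position in order: 0 ✓, 1 ✓, 2 ✓.
At position 3 the labels are {idle}, so idle → ack is false there. This is the first violation.

3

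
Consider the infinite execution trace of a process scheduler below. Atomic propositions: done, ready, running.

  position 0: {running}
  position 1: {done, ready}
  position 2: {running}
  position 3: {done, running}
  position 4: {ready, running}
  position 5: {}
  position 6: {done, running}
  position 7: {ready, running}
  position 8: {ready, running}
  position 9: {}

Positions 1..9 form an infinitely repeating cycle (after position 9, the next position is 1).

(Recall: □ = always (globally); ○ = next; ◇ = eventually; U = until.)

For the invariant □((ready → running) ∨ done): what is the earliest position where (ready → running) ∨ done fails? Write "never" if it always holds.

never

(ready → running) ∨ done holds at every position 0..9, and those are all the positions the trace ever visits, so the invariant □((ready → running) ∨ done) is never violated.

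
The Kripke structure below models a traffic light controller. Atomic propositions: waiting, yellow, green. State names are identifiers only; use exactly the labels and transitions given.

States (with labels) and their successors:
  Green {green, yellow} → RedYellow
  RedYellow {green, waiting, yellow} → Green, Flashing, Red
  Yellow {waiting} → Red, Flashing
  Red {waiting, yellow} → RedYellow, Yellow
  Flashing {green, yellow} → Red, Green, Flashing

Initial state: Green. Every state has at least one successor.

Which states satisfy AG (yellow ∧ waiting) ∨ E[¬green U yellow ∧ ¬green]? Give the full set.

{Yellow, Red}

States satisfying yellow ∧ waiting: {RedYellow, Red}.
States satisfying AG (yellow ∧ waiting): ∅.
States satisfying ¬green: {Yellow, Red}.
States satisfying yellow ∧ ¬green: {Red}.
States satisfying E[¬green U yellow ∧ ¬green]: {Yellow, Red}.
States satisfying AG (yellow ∧ waiting) ∨ E[¬green U yellow ∧ ¬green]: {Yellow, Red}.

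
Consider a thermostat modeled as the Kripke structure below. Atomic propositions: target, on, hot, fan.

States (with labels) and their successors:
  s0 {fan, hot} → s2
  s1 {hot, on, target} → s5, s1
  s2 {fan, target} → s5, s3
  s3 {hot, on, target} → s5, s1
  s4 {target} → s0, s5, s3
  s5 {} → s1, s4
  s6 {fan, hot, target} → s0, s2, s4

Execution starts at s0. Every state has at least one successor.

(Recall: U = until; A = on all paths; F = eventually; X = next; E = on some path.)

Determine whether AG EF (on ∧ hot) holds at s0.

States satisfying EF (on ∧ hot): {s0, s1, s2, s3, s4, s5, s6}.
States satisfying AG EF (on ∧ hot): {s0, s1, s2, s3, s4, s5, s6}.
Every state reachable from s0 satisfies EF (on ∧ hot).
s0 ∈ Sat(AG EF (on ∧ hot)).

Holds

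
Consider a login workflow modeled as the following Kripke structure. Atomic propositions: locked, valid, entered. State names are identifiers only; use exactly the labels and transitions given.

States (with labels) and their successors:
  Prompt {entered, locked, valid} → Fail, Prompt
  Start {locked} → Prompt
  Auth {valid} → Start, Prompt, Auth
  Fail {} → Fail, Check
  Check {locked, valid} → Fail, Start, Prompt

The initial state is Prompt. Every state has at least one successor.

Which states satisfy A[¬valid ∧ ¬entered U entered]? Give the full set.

{Prompt, Start}

States satisfying ¬valid ∧ ¬entered: {Start, Fail}.
States satisfying entered: {Prompt}.
States satisfying A[¬valid ∧ ¬entered U entered]: {Prompt, Start}.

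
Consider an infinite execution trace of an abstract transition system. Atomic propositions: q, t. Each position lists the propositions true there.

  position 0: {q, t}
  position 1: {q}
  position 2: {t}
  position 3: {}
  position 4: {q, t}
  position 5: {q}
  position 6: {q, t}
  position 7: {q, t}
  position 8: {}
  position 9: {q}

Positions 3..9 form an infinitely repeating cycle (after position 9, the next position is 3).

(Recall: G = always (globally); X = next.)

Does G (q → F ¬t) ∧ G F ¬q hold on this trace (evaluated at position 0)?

q → F ¬t holds at every position 0..9, and those are all positions ever visited, so G (q → F ¬t) holds.
Positions where q holds: 0, 1, 4, 5, 6, 7, 9.
Check F ¬t at each: 0→ok, 1→ok, 4→ok, 5→ok, 6→ok, 7→ok, 9→ok.
F ¬q holds at every position 0..9, and those are all positions ever visited, so G F ¬q holds.
At position 0: G (q → F ¬t) is true; G F ¬q is true; so G (q → F ¬t) ∧ G F ¬q is true.

Holds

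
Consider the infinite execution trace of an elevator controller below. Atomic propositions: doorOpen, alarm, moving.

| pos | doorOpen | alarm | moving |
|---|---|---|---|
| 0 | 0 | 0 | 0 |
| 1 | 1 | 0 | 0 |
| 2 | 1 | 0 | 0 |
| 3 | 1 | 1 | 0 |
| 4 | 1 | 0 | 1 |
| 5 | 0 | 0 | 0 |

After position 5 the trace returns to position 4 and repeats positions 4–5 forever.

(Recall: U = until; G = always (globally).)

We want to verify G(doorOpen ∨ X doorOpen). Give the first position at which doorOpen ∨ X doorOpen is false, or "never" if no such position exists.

never

doorOpen ∨ X doorOpen holds at every position 0..5, and those are all the positions the trace ever visits, so the invariant G(doorOpen ∨ X doorOpen) is never violated.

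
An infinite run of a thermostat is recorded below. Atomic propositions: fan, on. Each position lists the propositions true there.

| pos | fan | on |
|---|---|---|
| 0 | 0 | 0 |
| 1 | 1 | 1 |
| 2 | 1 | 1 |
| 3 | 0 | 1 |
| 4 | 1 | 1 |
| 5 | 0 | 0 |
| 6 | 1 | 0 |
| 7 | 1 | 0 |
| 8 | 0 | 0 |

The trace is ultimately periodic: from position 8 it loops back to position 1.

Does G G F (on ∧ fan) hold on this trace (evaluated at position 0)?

Holds

G F (on ∧ fan) holds at every position 0..8, and those are all positions ever visited, so G G F (on ∧ fan) holds.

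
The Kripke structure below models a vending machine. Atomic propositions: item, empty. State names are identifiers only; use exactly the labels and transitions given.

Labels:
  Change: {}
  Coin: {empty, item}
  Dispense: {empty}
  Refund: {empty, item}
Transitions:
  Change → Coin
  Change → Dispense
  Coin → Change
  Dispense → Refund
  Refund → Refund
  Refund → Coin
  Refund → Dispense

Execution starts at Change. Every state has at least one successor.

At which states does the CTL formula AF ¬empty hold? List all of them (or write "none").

States satisfying ¬empty: {Change}.
States satisfying AF ¬empty: {Change, Coin}.

{Change, Coin}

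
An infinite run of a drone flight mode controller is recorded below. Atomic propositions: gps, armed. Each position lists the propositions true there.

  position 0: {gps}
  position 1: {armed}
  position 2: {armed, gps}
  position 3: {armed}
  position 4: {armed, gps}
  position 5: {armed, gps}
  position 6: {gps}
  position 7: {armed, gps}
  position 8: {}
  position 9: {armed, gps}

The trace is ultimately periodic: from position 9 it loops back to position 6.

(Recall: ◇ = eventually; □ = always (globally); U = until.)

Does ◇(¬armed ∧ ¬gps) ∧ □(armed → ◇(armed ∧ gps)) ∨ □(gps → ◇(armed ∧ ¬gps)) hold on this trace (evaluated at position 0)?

Yes

gps → ◇(armed ∧ ¬gps) must hold at every position from 0 onward. It fails at position 4, so □(gps → ◇(armed ∧ ¬gps)) is false.
Positions where gps holds: 0, 2, 4, 5, 6, 7, 9.
Check ◇(armed ∧ ¬gps) at each: 0→ok, 2→ok, 4→fails, 5→fails, 6→fails, 7→fails, 9→fails.
At position 0: ◇(¬armed ∧ ¬gps) ∧ □(armed → ◇(armed ∧ gps)) is true; □(gps → ◇(armed ∧ ¬gps)) is false; so ◇(¬armed ∧ ¬gps) ∧ □(armed → ◇(armed ∧ gps)) ∨ □(gps → ◇(armed ∧ ¬gps)) is true.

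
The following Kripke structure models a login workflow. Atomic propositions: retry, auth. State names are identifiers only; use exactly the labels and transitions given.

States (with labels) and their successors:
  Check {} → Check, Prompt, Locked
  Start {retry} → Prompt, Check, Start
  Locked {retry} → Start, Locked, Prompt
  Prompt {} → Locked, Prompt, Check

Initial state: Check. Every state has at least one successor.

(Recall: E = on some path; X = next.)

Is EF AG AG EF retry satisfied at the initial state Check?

Yes

States satisfying AG AG EF retry: {Check, Start, Locked, Prompt}.
States satisfying EF AG AG EF retry: {Check, Start, Locked, Prompt}.
Some path from Check reaches a state where AG AG EF retry holds.
Check ∈ Sat(EF AG AG EF retry).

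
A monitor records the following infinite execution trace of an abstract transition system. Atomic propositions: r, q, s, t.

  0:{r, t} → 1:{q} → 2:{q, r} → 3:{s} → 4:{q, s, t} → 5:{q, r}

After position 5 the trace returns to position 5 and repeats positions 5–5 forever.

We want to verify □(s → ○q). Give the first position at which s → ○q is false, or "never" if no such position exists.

never

s → ○q holds at every position 0..5, and those are all the positions the trace ever visits, so the invariant □(s → ○q) is never violated.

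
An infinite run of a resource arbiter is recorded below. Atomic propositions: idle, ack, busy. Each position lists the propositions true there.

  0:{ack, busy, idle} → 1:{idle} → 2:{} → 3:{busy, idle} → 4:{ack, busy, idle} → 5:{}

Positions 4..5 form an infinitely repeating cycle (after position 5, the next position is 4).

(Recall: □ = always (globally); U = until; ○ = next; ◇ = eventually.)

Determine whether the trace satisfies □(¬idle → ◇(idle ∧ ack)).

¬idle → ◇(idle ∧ ack) holds at every position 0..5, and those are all positions ever visited, so □(¬idle → ◇(idle ∧ ack)) holds.
Positions where ¬idle holds: 2, 5.
Check ◇(idle ∧ ack) at each: 2→ok, 5→ok.

Yes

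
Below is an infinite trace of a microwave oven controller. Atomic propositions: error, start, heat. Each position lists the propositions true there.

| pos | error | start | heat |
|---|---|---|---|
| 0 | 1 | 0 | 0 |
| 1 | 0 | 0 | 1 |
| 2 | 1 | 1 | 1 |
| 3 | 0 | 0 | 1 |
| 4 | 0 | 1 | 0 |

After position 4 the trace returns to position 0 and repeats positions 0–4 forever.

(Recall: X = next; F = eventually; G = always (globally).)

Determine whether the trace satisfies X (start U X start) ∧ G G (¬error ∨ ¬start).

Violated

The position after 0 is 1; start U X start is true there.
G (¬error ∨ ¬start) must hold at every position from 0 onward. It fails at position 0, so G G (¬error ∨ ¬start) is false.
At position 0: X (start U X start) is true; G G (¬error ∨ ¬start) is false; so X (start U X start) ∧ G G (¬error ∨ ¬start) is false.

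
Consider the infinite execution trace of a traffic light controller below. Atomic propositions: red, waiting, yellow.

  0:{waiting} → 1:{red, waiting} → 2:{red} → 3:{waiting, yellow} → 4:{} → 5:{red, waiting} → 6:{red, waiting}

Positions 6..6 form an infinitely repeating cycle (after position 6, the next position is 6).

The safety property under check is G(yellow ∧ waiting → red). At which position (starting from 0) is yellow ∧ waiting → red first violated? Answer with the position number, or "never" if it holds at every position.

Check yellow ∧ waiting → red at each position in order: 0 ✓, 1 ✓, 2 ✓.
At position 3 the labels are {waiting, yellow}, so yellow ∧ waiting → red is false there. This is the first violation.

3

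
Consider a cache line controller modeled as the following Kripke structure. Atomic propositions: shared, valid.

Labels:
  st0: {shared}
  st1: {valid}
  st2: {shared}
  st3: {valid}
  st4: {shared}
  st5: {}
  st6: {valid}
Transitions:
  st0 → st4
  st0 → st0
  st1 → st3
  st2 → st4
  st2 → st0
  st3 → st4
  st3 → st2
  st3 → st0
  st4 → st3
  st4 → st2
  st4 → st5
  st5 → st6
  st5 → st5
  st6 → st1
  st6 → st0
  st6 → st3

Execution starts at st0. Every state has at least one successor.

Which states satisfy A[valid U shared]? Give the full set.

{st0, st1, st2, st3, st4, st6}

States satisfying valid: {st1, st3, st6}.
States satisfying shared: {st0, st2, st4}.
States satisfying A[valid U shared]: {st0, st1, st2, st3, st4, st6}.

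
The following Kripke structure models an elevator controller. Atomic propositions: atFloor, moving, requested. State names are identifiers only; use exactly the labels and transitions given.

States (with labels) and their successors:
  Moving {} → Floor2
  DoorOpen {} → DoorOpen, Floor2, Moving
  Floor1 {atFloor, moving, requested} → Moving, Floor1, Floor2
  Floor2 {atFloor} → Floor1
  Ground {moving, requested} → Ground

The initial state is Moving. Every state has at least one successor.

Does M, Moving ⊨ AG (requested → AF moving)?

States satisfying requested → AF moving: {Moving, DoorOpen, Floor1, Floor2, Ground}.
States satisfying AG (requested → AF moving): {Moving, DoorOpen, Floor1, Floor2, Ground}.
Every state reachable from Moving satisfies requested → AF moving.
Moving ∈ Sat(AG (requested → AF moving)).

Satisfied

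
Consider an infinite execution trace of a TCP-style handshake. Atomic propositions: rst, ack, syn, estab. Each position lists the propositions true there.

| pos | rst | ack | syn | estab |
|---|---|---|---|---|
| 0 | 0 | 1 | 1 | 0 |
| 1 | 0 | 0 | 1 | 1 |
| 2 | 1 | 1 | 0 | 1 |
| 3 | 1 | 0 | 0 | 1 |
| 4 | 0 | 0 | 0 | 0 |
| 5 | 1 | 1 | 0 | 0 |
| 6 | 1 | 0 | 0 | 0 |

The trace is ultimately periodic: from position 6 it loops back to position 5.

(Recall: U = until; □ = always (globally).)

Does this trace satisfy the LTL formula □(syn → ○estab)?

Satisfied

syn → ○estab holds at every position 0..6, and those are all positions ever visited, so □(syn → ○estab) holds.
Positions where syn holds: 0, 1.
Check ○estab at each: 0→ok, 1→ok.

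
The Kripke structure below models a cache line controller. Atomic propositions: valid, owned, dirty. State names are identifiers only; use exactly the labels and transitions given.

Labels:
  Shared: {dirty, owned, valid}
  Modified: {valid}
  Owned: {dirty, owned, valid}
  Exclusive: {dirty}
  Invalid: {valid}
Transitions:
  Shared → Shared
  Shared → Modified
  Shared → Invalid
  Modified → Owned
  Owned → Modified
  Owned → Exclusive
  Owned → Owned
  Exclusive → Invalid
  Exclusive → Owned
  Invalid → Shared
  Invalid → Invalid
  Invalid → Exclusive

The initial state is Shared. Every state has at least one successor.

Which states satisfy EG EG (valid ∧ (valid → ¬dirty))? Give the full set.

States satisfying EG (valid ∧ (valid → ¬dirty)): {Invalid}.
States satisfying EG EG (valid ∧ (valid → ¬dirty)): {Invalid}.

{Invalid}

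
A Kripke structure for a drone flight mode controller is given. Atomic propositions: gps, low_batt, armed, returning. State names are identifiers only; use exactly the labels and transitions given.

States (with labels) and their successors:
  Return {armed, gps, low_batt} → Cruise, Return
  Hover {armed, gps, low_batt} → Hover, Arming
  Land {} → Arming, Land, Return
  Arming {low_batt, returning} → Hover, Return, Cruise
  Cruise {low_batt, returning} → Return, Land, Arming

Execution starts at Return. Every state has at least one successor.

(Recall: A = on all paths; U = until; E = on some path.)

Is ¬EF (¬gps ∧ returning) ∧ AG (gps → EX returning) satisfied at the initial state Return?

No

States satisfying ¬gps ∧ returning: {Arming, Cruise}.
States satisfying EF (¬gps ∧ returning): {Return, Hover, Land, Arming, Cruise}.
States satisfying ¬EF (¬gps ∧ returning): ∅.
States satisfying gps → EX returning: {Return, Hover, Land, Arming, Cruise}.
States satisfying AG (gps → EX returning): {Return, Hover, Land, Arming, Cruise}.
States satisfying ¬EF (¬gps ∧ returning) ∧ AG (gps → EX returning): ∅.
Return ∉ Sat(¬EF (¬gps ∧ returning) ∧ AG (gps → EX returning)).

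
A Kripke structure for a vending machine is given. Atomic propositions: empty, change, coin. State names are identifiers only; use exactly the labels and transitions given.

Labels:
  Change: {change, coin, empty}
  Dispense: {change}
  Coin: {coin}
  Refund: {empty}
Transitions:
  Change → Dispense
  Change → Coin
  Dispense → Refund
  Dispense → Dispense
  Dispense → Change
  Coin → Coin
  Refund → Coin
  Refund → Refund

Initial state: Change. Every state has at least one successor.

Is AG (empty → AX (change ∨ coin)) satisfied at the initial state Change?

Violated

States satisfying empty → AX (change ∨ coin): {Change, Dispense, Coin}.
States satisfying AG (empty → AX (change ∨ coin)): {Coin}.
Refund is reachable from Change and violates empty → AX (change ∨ coin), so AG fails at Change.
Change ∉ Sat(AG (empty → AX (change ∨ coin))).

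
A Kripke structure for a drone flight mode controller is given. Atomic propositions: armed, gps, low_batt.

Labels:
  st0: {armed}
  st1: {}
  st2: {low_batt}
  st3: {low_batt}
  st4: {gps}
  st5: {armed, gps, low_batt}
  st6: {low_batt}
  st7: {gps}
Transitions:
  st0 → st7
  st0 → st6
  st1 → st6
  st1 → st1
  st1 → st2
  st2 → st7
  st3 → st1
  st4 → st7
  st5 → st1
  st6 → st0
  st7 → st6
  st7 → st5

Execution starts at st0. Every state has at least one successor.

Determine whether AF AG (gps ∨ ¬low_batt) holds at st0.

Violated

States satisfying AG (gps ∨ ¬low_batt): ∅.
States satisfying AF AG (gps ∨ ¬low_batt): ∅.
There is a path from st0 along which AG (gps ∨ ¬low_batt) never holds.
st0 ∉ Sat(AF AG (gps ∨ ¬low_batt)).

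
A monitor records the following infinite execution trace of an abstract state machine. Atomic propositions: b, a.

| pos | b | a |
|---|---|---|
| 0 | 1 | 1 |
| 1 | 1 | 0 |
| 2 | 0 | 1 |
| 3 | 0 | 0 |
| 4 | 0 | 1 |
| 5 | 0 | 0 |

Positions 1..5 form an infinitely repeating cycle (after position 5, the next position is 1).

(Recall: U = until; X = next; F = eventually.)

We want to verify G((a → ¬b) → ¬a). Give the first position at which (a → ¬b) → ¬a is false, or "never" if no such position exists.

2

Check (a → ¬b) → ¬a at each position in order: 0 ✓, 1 ✓.
At position 2 the labels are {a}, so (a → ¬b) → ¬a is false there. This is the first violation.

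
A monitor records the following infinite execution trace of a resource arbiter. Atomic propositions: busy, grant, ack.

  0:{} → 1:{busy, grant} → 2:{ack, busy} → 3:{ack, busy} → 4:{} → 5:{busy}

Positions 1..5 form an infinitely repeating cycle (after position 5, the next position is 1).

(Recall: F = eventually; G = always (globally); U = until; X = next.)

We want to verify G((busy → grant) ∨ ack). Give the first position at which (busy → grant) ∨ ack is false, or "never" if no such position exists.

Check (busy → grant) ∨ ack at each position in order: 0 ✓, 1 ✓, 2 ✓, 3 ✓, 4 ✓.
At position 5 the labels are {busy}, so (busy → grant) ∨ ack is false there. This is the first violation.

5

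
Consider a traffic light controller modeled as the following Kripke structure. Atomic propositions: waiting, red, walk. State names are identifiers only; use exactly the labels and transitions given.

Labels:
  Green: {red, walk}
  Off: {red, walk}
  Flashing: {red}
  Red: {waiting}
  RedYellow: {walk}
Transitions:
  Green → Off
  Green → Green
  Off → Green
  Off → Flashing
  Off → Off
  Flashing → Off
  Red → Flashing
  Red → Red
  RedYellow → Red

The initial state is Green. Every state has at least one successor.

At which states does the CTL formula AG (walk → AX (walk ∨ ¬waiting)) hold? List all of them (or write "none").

{Green, Off, Flashing, Red}

States satisfying walk → AX (walk ∨ ¬waiting): {Green, Off, Flashing, Red}.
States satisfying AG (walk → AX (walk ∨ ¬waiting)): {Green, Off, Flashing, Red}.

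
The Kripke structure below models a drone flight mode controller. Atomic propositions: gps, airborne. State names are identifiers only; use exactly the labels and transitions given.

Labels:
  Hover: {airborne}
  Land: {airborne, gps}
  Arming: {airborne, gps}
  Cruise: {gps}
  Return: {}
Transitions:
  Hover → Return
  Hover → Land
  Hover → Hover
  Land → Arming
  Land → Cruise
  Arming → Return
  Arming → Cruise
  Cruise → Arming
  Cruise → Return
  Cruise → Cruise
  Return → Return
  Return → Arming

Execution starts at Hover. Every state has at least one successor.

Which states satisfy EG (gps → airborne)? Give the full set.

States satisfying gps → airborne: {Hover, Land, Arming, Return}.
States satisfying EG (gps → airborne): {Hover, Land, Arming, Return}.

{Hover, Land, Arming, Return}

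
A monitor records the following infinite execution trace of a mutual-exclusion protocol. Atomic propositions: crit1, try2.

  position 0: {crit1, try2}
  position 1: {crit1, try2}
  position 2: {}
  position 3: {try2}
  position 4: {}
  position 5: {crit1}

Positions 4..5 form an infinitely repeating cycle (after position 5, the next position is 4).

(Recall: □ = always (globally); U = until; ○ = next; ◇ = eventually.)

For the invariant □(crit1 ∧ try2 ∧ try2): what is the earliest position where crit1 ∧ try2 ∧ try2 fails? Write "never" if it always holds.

Check crit1 ∧ try2 ∧ try2 at each position in order: 0 ✓, 1 ✓.
At position 2 the labels are {}, so crit1 ∧ try2 ∧ try2 is false there. This is the first violation.

2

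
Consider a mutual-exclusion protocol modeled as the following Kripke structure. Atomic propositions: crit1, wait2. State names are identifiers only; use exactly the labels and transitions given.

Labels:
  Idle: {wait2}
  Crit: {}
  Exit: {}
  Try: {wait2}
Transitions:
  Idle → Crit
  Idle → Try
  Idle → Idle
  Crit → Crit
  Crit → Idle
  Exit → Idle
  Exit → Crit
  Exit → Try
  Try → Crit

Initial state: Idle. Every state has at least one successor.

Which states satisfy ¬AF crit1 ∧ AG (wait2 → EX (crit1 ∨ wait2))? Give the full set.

States satisfying crit1: ∅.
States satisfying AF crit1: ∅.
States satisfying ¬AF crit1: {Idle, Crit, Exit, Try}.
States satisfying wait2 → EX (crit1 ∨ wait2): {Idle, Crit, Exit}.
States satisfying AG (wait2 → EX (crit1 ∨ wait2)): ∅.
States satisfying ¬AF crit1 ∧ AG (wait2 → EX (crit1 ∨ wait2)): ∅.

none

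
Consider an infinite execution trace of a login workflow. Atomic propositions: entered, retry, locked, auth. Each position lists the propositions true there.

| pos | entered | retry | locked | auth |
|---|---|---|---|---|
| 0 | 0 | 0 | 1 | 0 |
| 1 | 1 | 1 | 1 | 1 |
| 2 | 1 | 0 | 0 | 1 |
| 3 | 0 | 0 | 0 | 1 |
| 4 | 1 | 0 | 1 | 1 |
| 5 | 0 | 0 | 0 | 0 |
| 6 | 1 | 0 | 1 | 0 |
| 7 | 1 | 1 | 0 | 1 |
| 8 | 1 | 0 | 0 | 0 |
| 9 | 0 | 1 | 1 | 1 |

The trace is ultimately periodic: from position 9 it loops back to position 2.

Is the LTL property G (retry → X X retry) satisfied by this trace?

Violated

retry → X X retry must hold at every position from 0 onward. It fails at position 1, so G (retry → X X retry) is false.
Positions where retry holds: 1, 7, 9.
Check X X retry at each: 1→fails, 7→ok, 9→fails.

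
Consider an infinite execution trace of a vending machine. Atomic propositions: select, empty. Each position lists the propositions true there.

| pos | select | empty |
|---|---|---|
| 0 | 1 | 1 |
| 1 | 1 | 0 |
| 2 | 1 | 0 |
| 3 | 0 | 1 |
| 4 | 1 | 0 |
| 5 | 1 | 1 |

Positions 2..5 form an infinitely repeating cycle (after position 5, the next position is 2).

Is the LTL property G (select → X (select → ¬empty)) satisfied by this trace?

Does not hold

select → X (select → ¬empty) must hold at every position from 0 onward. It fails at position 4, so G (select → X (select → ¬empty)) is false.
Positions where select holds: 0, 1, 2, 4, 5.
Check X (select → ¬empty) at each: 0→ok, 1→ok, 2→ok, 4→fails, 5→ok.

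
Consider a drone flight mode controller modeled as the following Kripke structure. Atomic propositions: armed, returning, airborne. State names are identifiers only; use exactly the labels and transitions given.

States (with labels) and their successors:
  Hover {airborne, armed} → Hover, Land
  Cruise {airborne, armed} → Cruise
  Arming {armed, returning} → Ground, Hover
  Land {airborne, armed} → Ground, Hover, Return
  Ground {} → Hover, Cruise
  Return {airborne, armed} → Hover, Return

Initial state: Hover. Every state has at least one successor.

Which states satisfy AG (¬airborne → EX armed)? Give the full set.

{Hover, Cruise, Arming, Land, Ground, Return}

States satisfying ¬airborne → EX armed: {Hover, Cruise, Arming, Land, Ground, Return}.
States satisfying AG (¬airborne → EX armed): {Hover, Cruise, Arming, Land, Ground, Return}.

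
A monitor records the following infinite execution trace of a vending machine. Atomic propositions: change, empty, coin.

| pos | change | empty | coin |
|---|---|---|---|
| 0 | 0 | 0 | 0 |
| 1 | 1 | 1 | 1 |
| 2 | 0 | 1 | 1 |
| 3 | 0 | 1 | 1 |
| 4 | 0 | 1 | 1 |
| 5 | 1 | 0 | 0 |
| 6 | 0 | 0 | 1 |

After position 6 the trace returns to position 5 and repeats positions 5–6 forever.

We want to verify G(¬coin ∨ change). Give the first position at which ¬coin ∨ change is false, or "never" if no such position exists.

Check ¬coin ∨ change at each position in order: 0 ✓, 1 ✓.
At position 2 the labels are {coin, empty}, so ¬coin ∨ change is false there. This is the first violation.

2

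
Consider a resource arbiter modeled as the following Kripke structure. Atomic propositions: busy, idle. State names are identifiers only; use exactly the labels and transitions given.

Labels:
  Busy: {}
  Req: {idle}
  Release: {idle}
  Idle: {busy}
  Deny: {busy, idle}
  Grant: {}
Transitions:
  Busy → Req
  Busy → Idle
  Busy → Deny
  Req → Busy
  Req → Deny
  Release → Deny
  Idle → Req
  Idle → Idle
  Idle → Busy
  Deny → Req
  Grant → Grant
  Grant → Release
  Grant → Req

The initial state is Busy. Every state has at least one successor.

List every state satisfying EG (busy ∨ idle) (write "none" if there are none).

States satisfying busy ∨ idle: {Req, Release, Idle, Deny}.
States satisfying EG (busy ∨ idle): {Req, Release, Idle, Deny}.

{Req, Release, Idle, Deny}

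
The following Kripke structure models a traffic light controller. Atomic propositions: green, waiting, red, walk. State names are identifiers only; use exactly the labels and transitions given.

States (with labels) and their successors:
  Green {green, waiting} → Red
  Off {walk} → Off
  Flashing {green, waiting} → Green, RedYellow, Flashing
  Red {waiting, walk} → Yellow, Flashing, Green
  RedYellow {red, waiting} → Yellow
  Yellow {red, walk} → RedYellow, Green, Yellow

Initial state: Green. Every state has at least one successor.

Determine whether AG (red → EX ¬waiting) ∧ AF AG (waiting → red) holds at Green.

Does not hold

States satisfying red → EX ¬waiting: {Green, Off, Flashing, Red, RedYellow, Yellow}.
States satisfying AG (red → EX ¬waiting): {Green, Off, Flashing, Red, RedYellow, Yellow}.
States satisfying AG (waiting → red): {Off}.
States satisfying AF AG (waiting → red): {Off}.
States satisfying AG (red → EX ¬waiting) ∧ AF AG (waiting → red): {Off}.
Green ∉ Sat(AG (red → EX ¬waiting) ∧ AF AG (waiting → red)).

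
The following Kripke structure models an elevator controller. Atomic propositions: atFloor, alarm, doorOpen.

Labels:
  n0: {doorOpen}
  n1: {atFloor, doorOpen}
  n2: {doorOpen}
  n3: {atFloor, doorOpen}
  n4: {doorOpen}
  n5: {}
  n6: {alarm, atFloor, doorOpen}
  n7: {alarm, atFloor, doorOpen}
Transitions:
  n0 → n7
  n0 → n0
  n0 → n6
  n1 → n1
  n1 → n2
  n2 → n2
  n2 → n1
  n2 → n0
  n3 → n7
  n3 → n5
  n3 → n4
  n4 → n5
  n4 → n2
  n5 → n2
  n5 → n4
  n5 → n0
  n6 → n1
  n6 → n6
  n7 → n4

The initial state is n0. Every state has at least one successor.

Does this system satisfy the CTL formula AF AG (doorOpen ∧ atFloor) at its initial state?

Does not hold

States satisfying AG (doorOpen ∧ atFloor): ∅.
States satisfying AF AG (doorOpen ∧ atFloor): ∅.
There is a path from n0 along which AG (doorOpen ∧ atFloor) never holds.
n0 ∉ Sat(AF AG (doorOpen ∧ atFloor)).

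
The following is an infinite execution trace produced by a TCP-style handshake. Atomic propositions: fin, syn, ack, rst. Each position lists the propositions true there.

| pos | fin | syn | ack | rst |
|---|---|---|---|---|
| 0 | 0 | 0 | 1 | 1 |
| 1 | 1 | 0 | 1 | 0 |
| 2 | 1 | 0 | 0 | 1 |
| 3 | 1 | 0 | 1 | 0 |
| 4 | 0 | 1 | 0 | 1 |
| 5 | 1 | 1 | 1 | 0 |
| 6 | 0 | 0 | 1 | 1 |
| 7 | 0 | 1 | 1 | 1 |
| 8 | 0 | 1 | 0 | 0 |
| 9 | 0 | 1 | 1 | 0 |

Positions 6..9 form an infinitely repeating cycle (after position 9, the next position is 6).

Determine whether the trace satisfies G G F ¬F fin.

Yes

G F ¬F fin holds at every position 0..9, and those are all positions ever visited, so G G F ¬F fin holds.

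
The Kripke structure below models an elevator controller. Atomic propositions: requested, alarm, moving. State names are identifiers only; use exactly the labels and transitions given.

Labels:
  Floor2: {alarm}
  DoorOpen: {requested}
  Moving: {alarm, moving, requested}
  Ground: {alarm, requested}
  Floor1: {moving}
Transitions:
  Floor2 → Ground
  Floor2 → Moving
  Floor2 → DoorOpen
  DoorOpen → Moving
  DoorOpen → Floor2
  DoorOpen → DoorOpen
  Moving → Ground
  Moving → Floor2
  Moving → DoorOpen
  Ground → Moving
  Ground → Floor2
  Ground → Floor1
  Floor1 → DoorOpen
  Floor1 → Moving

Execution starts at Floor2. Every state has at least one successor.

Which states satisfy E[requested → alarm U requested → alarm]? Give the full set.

{Floor2, Moving, Ground, Floor1}

States satisfying requested → alarm: {Floor2, Moving, Ground, Floor1}.
States satisfying E[requested → alarm U requested → alarm]: {Floor2, Moving, Ground, Floor1}.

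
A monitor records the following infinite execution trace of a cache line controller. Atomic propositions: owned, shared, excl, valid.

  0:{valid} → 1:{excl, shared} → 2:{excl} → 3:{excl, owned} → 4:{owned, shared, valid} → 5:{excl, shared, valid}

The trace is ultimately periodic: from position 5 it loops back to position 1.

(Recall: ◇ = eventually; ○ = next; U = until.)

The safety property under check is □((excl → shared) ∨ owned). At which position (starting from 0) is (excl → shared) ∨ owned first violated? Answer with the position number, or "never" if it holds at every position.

2

Check (excl → shared) ∨ owned at each position in order: 0 ✓, 1 ✓.
At position 2 the labels are {excl}, so (excl → shared) ∨ owned is false there. This is the first violation.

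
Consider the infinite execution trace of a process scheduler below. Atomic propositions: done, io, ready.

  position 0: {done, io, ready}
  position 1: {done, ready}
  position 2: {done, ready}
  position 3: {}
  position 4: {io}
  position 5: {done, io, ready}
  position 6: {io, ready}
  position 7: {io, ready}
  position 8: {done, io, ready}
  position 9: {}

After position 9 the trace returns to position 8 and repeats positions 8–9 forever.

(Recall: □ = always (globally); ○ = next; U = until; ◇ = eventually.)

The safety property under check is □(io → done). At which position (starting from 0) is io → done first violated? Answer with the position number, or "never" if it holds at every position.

4

Check io → done at each position in order: 0 ✓, 1 ✓, 2 ✓, 3 ✓.
At position 4 the labels are {io}, so io → done is false there. This is the first violation.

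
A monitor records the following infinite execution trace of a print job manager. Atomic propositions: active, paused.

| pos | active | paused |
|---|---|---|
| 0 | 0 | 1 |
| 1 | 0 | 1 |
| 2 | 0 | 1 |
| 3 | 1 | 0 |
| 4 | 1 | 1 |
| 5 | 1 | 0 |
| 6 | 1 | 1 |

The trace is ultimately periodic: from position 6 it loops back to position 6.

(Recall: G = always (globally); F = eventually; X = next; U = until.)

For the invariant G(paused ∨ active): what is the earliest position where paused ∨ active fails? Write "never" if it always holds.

never

paused ∨ active holds at every position 0..6, and those are all the positions the trace ever visits, so the invariant G(paused ∨ active) is never violated.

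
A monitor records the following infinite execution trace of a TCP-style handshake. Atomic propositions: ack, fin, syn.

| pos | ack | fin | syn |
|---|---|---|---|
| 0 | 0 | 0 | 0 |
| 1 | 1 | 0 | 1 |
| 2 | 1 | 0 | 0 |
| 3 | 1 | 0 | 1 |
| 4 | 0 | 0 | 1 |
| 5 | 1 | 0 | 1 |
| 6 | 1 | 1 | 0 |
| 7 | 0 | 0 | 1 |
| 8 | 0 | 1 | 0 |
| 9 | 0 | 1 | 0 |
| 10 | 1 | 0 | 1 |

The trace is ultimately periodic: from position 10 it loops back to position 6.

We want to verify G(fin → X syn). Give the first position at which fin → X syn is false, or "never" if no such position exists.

Check fin → X syn at each position in order: 0 ✓, 1 ✓, 2 ✓, 3 ✓, 4 ✓, 5 ✓, 6 ✓, 7 ✓.
At position 8 the labels are {fin} and the next position 9 has {fin}, so fin → X syn is false there. This is the first violation.

8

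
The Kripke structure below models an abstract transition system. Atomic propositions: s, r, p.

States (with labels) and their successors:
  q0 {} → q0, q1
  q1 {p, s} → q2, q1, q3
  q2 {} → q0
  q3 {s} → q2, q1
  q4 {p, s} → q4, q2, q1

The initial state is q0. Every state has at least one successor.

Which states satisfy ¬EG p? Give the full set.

States satisfying p: {q1, q4}.
States satisfying EG p: {q1, q4}.
States satisfying ¬EG p: {q0, q2, q3}.

{q0, q2, q3}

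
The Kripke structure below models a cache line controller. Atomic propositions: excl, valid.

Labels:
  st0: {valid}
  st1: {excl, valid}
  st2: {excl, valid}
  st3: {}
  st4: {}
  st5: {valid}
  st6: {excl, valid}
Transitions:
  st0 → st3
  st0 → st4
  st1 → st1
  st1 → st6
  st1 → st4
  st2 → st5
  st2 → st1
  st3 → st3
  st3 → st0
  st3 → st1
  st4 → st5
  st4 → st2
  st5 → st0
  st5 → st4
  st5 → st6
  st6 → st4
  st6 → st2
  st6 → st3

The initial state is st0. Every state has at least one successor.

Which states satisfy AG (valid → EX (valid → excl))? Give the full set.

States satisfying valid → EX (valid → excl): {st0, st1, st2, st3, st4, st5, st6}.
States satisfying AG (valid → EX (valid → excl)): {st0, st1, st2, st3, st4, st5, st6}.

{st0, st1, st2, st3, st4, st5, st6}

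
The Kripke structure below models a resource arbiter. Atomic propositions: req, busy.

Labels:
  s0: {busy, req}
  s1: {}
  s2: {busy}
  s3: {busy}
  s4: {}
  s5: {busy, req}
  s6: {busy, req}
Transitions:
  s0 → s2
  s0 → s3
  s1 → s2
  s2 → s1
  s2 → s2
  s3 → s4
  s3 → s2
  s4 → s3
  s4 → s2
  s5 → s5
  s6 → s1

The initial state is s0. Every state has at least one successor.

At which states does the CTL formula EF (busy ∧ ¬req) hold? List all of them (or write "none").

States satisfying busy ∧ ¬req: {s2, s3}.
States satisfying EF (busy ∧ ¬req): {s0, s1, s2, s3, s4, s6}.

{s0, s1, s2, s3, s4, s6}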